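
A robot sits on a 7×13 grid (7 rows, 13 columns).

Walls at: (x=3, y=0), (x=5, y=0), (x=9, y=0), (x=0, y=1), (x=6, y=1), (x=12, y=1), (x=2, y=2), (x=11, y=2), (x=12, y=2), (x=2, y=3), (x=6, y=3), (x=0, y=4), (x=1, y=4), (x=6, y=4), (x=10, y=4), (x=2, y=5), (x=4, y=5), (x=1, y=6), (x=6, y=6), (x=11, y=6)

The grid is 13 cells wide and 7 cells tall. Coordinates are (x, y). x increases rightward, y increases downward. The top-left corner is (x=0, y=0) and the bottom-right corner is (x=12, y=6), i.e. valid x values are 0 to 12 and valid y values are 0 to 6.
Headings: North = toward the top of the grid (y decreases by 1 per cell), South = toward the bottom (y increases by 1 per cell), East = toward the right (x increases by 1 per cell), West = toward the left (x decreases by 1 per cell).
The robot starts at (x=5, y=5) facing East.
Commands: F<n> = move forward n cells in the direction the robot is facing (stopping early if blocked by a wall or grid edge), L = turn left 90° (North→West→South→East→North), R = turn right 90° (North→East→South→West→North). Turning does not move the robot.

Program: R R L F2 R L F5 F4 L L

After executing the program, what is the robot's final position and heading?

Start: (x=5, y=5), facing East
  R: turn right, now facing South
  R: turn right, now facing West
  L: turn left, now facing South
  F2: move forward 1/2 (blocked), now at (x=5, y=6)
  R: turn right, now facing West
  L: turn left, now facing South
  F5: move forward 0/5 (blocked), now at (x=5, y=6)
  F4: move forward 0/4 (blocked), now at (x=5, y=6)
  L: turn left, now facing East
  L: turn left, now facing North
Final: (x=5, y=6), facing North

Answer: Final position: (x=5, y=6), facing North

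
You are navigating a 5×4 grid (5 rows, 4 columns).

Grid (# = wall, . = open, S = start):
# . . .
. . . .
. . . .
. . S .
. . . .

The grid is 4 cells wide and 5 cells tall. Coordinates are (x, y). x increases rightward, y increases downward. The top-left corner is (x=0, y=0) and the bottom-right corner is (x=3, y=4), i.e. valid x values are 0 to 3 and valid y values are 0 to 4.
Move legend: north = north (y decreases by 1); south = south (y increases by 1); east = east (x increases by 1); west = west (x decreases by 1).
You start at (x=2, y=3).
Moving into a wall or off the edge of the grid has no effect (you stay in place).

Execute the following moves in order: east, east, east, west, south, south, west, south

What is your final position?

Answer: Final position: (x=1, y=4)

Derivation:
Start: (x=2, y=3)
  east (east): (x=2, y=3) -> (x=3, y=3)
  east (east): blocked, stay at (x=3, y=3)
  east (east): blocked, stay at (x=3, y=3)
  west (west): (x=3, y=3) -> (x=2, y=3)
  south (south): (x=2, y=3) -> (x=2, y=4)
  south (south): blocked, stay at (x=2, y=4)
  west (west): (x=2, y=4) -> (x=1, y=4)
  south (south): blocked, stay at (x=1, y=4)
Final: (x=1, y=4)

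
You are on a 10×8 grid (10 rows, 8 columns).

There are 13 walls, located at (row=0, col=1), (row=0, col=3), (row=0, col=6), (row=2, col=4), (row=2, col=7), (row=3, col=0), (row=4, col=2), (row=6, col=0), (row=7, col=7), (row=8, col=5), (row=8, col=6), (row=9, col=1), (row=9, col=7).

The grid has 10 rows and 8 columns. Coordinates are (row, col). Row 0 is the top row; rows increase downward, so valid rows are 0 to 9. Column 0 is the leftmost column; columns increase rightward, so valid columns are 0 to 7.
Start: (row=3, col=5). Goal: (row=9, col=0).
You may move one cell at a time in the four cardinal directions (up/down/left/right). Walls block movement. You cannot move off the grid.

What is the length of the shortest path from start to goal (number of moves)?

BFS from (row=3, col=5) until reaching (row=9, col=0):
  Distance 0: (row=3, col=5)
  Distance 1: (row=2, col=5), (row=3, col=4), (row=3, col=6), (row=4, col=5)
  Distance 2: (row=1, col=5), (row=2, col=6), (row=3, col=3), (row=3, col=7), (row=4, col=4), (row=4, col=6), (row=5, col=5)
  Distance 3: (row=0, col=5), (row=1, col=4), (row=1, col=6), (row=2, col=3), (row=3, col=2), (row=4, col=3), (row=4, col=7), (row=5, col=4), (row=5, col=6), (row=6, col=5)
  Distance 4: (row=0, col=4), (row=1, col=3), (row=1, col=7), (row=2, col=2), (row=3, col=1), (row=5, col=3), (row=5, col=7), (row=6, col=4), (row=6, col=6), (row=7, col=5)
  Distance 5: (row=0, col=7), (row=1, col=2), (row=2, col=1), (row=4, col=1), (row=5, col=2), (row=6, col=3), (row=6, col=7), (row=7, col=4), (row=7, col=6)
  Distance 6: (row=0, col=2), (row=1, col=1), (row=2, col=0), (row=4, col=0), (row=5, col=1), (row=6, col=2), (row=7, col=3), (row=8, col=4)
  Distance 7: (row=1, col=0), (row=5, col=0), (row=6, col=1), (row=7, col=2), (row=8, col=3), (row=9, col=4)
  Distance 8: (row=0, col=0), (row=7, col=1), (row=8, col=2), (row=9, col=3), (row=9, col=5)
  Distance 9: (row=7, col=0), (row=8, col=1), (row=9, col=2), (row=9, col=6)
  Distance 10: (row=8, col=0)
  Distance 11: (row=9, col=0)  <- goal reached here
One shortest path (11 moves): (row=3, col=5) -> (row=3, col=4) -> (row=3, col=3) -> (row=3, col=2) -> (row=3, col=1) -> (row=4, col=1) -> (row=5, col=1) -> (row=6, col=1) -> (row=7, col=1) -> (row=7, col=0) -> (row=8, col=0) -> (row=9, col=0)

Answer: Shortest path length: 11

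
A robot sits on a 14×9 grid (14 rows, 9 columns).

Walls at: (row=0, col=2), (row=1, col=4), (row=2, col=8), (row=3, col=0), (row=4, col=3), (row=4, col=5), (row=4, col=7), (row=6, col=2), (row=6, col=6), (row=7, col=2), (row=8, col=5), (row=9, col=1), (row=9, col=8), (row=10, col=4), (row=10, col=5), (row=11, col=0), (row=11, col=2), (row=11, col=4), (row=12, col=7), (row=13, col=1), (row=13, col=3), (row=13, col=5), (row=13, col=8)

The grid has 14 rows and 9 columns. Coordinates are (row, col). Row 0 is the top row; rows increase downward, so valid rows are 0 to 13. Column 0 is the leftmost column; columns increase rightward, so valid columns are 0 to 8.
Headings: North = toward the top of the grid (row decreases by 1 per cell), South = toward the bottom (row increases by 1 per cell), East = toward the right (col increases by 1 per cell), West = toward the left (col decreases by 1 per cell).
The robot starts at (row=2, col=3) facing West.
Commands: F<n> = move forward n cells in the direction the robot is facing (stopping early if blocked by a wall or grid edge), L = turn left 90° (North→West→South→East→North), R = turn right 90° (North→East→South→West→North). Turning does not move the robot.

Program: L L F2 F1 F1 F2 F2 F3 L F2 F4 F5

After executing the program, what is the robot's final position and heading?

Start: (row=2, col=3), facing West
  L: turn left, now facing South
  L: turn left, now facing East
  F2: move forward 2, now at (row=2, col=5)
  F1: move forward 1, now at (row=2, col=6)
  F1: move forward 1, now at (row=2, col=7)
  F2: move forward 0/2 (blocked), now at (row=2, col=7)
  F2: move forward 0/2 (blocked), now at (row=2, col=7)
  F3: move forward 0/3 (blocked), now at (row=2, col=7)
  L: turn left, now facing North
  F2: move forward 2, now at (row=0, col=7)
  F4: move forward 0/4 (blocked), now at (row=0, col=7)
  F5: move forward 0/5 (blocked), now at (row=0, col=7)
Final: (row=0, col=7), facing North

Answer: Final position: (row=0, col=7), facing North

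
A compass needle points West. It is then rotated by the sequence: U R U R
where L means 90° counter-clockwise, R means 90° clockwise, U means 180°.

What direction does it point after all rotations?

Answer: Final heading: East

Derivation:
Start: West
  U (U-turn (180°)) -> East
  R (right (90° clockwise)) -> South
  U (U-turn (180°)) -> North
  R (right (90° clockwise)) -> East
Final: East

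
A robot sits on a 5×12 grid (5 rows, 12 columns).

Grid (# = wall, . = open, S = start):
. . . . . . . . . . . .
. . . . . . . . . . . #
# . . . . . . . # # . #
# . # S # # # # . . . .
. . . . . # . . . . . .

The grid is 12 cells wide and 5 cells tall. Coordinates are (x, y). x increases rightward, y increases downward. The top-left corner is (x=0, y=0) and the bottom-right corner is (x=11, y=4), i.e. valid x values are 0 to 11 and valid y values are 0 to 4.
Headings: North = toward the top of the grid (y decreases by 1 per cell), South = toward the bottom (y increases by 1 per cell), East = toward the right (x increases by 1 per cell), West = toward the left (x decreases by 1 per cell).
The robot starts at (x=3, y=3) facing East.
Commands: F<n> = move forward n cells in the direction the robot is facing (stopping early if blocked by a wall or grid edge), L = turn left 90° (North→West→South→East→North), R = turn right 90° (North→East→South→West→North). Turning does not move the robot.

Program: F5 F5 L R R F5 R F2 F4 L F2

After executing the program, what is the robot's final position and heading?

Start: (x=3, y=3), facing East
  F5: move forward 0/5 (blocked), now at (x=3, y=3)
  F5: move forward 0/5 (blocked), now at (x=3, y=3)
  L: turn left, now facing North
  R: turn right, now facing East
  R: turn right, now facing South
  F5: move forward 1/5 (blocked), now at (x=3, y=4)
  R: turn right, now facing West
  F2: move forward 2, now at (x=1, y=4)
  F4: move forward 1/4 (blocked), now at (x=0, y=4)
  L: turn left, now facing South
  F2: move forward 0/2 (blocked), now at (x=0, y=4)
Final: (x=0, y=4), facing South

Answer: Final position: (x=0, y=4), facing South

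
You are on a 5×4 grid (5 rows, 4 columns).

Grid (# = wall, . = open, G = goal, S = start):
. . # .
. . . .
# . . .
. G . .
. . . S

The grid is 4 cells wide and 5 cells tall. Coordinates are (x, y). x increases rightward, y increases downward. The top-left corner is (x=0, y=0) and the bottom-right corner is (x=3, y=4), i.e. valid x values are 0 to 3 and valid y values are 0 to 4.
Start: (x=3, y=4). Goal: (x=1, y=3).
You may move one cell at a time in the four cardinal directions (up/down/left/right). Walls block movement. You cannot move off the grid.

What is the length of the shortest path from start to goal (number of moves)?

Answer: Shortest path length: 3

Derivation:
BFS from (x=3, y=4) until reaching (x=1, y=3):
  Distance 0: (x=3, y=4)
  Distance 1: (x=3, y=3), (x=2, y=4)
  Distance 2: (x=3, y=2), (x=2, y=3), (x=1, y=4)
  Distance 3: (x=3, y=1), (x=2, y=2), (x=1, y=3), (x=0, y=4)  <- goal reached here
One shortest path (3 moves): (x=3, y=4) -> (x=2, y=4) -> (x=1, y=4) -> (x=1, y=3)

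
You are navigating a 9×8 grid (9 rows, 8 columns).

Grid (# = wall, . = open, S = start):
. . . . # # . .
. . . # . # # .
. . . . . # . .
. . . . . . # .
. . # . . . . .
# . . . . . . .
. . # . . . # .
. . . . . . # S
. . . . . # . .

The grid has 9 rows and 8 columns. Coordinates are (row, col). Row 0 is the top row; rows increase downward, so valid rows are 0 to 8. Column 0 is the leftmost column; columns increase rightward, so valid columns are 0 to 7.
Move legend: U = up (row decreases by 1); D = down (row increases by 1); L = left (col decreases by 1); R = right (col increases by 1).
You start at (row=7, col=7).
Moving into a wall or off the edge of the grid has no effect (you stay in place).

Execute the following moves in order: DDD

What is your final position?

Answer: Final position: (row=8, col=7)

Derivation:
Start: (row=7, col=7)
  D (down): (row=7, col=7) -> (row=8, col=7)
  D (down): blocked, stay at (row=8, col=7)
  D (down): blocked, stay at (row=8, col=7)
Final: (row=8, col=7)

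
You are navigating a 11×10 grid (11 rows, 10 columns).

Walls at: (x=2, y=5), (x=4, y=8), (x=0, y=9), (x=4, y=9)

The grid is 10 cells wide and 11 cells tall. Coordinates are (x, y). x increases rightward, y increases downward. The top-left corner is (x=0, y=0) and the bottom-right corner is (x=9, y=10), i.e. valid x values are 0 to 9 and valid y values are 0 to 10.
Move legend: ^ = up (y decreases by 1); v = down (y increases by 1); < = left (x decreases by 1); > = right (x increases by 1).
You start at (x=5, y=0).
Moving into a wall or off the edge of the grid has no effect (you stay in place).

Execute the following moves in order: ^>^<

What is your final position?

Start: (x=5, y=0)
  ^ (up): blocked, stay at (x=5, y=0)
  > (right): (x=5, y=0) -> (x=6, y=0)
  ^ (up): blocked, stay at (x=6, y=0)
  < (left): (x=6, y=0) -> (x=5, y=0)
Final: (x=5, y=0)

Answer: Final position: (x=5, y=0)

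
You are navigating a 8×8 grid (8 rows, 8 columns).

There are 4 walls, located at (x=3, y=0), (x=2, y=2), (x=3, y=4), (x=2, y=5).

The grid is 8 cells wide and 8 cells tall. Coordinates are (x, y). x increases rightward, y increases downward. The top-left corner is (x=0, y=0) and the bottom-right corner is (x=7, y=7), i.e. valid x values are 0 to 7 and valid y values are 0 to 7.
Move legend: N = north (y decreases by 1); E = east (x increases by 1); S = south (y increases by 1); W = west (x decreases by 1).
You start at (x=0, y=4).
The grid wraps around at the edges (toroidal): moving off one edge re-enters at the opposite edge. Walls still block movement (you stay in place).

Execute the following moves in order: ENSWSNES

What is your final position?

Answer: Final position: (x=1, y=5)

Derivation:
Start: (x=0, y=4)
  E (east): (x=0, y=4) -> (x=1, y=4)
  N (north): (x=1, y=4) -> (x=1, y=3)
  S (south): (x=1, y=3) -> (x=1, y=4)
  W (west): (x=1, y=4) -> (x=0, y=4)
  S (south): (x=0, y=4) -> (x=0, y=5)
  N (north): (x=0, y=5) -> (x=0, y=4)
  E (east): (x=0, y=4) -> (x=1, y=4)
  S (south): (x=1, y=4) -> (x=1, y=5)
Final: (x=1, y=5)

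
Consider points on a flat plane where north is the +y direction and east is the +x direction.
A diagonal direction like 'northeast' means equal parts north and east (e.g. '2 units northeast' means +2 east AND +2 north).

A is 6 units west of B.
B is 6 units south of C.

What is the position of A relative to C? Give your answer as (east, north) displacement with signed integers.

Answer: A is at (east=-6, north=-6) relative to C.

Derivation:
Place C at the origin (east=0, north=0).
  B is 6 units south of C: delta (east=+0, north=-6); B at (east=0, north=-6).
  A is 6 units west of B: delta (east=-6, north=+0); A at (east=-6, north=-6).
Therefore A relative to C: (east=-6, north=-6).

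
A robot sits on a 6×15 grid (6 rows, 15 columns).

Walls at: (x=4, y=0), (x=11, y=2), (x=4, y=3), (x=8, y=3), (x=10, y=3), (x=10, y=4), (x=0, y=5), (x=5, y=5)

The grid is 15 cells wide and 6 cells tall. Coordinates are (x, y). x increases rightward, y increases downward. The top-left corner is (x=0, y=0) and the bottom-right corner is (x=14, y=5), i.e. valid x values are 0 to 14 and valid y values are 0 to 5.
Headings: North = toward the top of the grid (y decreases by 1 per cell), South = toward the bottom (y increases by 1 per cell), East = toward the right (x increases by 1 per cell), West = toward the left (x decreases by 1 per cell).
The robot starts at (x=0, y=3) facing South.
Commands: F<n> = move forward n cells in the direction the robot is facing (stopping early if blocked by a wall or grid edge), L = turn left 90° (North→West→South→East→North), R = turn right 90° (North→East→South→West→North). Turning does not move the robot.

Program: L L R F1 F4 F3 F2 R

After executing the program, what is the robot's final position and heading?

Answer: Final position: (x=3, y=3), facing South

Derivation:
Start: (x=0, y=3), facing South
  L: turn left, now facing East
  L: turn left, now facing North
  R: turn right, now facing East
  F1: move forward 1, now at (x=1, y=3)
  F4: move forward 2/4 (blocked), now at (x=3, y=3)
  F3: move forward 0/3 (blocked), now at (x=3, y=3)
  F2: move forward 0/2 (blocked), now at (x=3, y=3)
  R: turn right, now facing South
Final: (x=3, y=3), facing South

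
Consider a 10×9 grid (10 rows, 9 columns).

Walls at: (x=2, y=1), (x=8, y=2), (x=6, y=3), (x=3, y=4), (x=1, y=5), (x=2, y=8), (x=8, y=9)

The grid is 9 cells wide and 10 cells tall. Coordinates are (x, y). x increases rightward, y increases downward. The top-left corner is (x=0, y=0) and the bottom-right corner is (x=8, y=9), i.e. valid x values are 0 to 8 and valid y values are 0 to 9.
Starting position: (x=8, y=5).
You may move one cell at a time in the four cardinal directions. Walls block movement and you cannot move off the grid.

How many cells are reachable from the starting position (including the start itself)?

BFS flood-fill from (x=8, y=5):
  Distance 0: (x=8, y=5)
  Distance 1: (x=8, y=4), (x=7, y=5), (x=8, y=6)
  Distance 2: (x=8, y=3), (x=7, y=4), (x=6, y=5), (x=7, y=6), (x=8, y=7)
  Distance 3: (x=7, y=3), (x=6, y=4), (x=5, y=5), (x=6, y=6), (x=7, y=7), (x=8, y=8)
  Distance 4: (x=7, y=2), (x=5, y=4), (x=4, y=5), (x=5, y=6), (x=6, y=7), (x=7, y=8)
  Distance 5: (x=7, y=1), (x=6, y=2), (x=5, y=3), (x=4, y=4), (x=3, y=5), (x=4, y=6), (x=5, y=7), (x=6, y=8), (x=7, y=9)
  Distance 6: (x=7, y=0), (x=6, y=1), (x=8, y=1), (x=5, y=2), (x=4, y=3), (x=2, y=5), (x=3, y=6), (x=4, y=7), (x=5, y=8), (x=6, y=9)
  Distance 7: (x=6, y=0), (x=8, y=0), (x=5, y=1), (x=4, y=2), (x=3, y=3), (x=2, y=4), (x=2, y=6), (x=3, y=7), (x=4, y=8), (x=5, y=9)
  Distance 8: (x=5, y=0), (x=4, y=1), (x=3, y=2), (x=2, y=3), (x=1, y=4), (x=1, y=6), (x=2, y=7), (x=3, y=8), (x=4, y=9)
  Distance 9: (x=4, y=0), (x=3, y=1), (x=2, y=2), (x=1, y=3), (x=0, y=4), (x=0, y=6), (x=1, y=7), (x=3, y=9)
  Distance 10: (x=3, y=0), (x=1, y=2), (x=0, y=3), (x=0, y=5), (x=0, y=7), (x=1, y=8), (x=2, y=9)
  Distance 11: (x=2, y=0), (x=1, y=1), (x=0, y=2), (x=0, y=8), (x=1, y=9)
  Distance 12: (x=1, y=0), (x=0, y=1), (x=0, y=9)
  Distance 13: (x=0, y=0)
Total reachable: 83 (grid has 83 open cells total)

Answer: Reachable cells: 83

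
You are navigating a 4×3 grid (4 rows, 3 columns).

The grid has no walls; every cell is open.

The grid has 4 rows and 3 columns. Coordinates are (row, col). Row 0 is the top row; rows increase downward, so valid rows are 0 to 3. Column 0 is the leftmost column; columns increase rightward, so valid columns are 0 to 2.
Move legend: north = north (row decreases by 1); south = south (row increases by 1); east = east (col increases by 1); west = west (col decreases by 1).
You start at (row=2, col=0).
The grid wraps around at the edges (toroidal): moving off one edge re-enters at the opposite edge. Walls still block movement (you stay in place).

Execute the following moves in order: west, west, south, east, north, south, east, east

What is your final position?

Answer: Final position: (row=3, col=1)

Derivation:
Start: (row=2, col=0)
  west (west): (row=2, col=0) -> (row=2, col=2)
  west (west): (row=2, col=2) -> (row=2, col=1)
  south (south): (row=2, col=1) -> (row=3, col=1)
  east (east): (row=3, col=1) -> (row=3, col=2)
  north (north): (row=3, col=2) -> (row=2, col=2)
  south (south): (row=2, col=2) -> (row=3, col=2)
  east (east): (row=3, col=2) -> (row=3, col=0)
  east (east): (row=3, col=0) -> (row=3, col=1)
Final: (row=3, col=1)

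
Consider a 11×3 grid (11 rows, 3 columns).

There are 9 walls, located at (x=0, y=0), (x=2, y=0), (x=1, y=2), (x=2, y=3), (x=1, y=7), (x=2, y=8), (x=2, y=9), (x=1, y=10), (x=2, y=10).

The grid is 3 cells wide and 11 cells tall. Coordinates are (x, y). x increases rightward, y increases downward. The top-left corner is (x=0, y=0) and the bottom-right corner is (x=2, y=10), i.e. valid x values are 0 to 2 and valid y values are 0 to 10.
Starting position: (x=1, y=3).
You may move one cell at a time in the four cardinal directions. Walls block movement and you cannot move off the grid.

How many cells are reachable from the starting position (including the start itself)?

BFS flood-fill from (x=1, y=3):
  Distance 0: (x=1, y=3)
  Distance 1: (x=0, y=3), (x=1, y=4)
  Distance 2: (x=0, y=2), (x=0, y=4), (x=2, y=4), (x=1, y=5)
  Distance 3: (x=0, y=1), (x=0, y=5), (x=2, y=5), (x=1, y=6)
  Distance 4: (x=1, y=1), (x=0, y=6), (x=2, y=6)
  Distance 5: (x=1, y=0), (x=2, y=1), (x=0, y=7), (x=2, y=7)
  Distance 6: (x=2, y=2), (x=0, y=8)
  Distance 7: (x=1, y=8), (x=0, y=9)
  Distance 8: (x=1, y=9), (x=0, y=10)
Total reachable: 24 (grid has 24 open cells total)

Answer: Reachable cells: 24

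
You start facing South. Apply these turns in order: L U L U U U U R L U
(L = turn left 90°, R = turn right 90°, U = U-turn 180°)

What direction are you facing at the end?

Start: South
  L (left (90° counter-clockwise)) -> East
  U (U-turn (180°)) -> West
  L (left (90° counter-clockwise)) -> South
  U (U-turn (180°)) -> North
  U (U-turn (180°)) -> South
  U (U-turn (180°)) -> North
  U (U-turn (180°)) -> South
  R (right (90° clockwise)) -> West
  L (left (90° counter-clockwise)) -> South
  U (U-turn (180°)) -> North
Final: North

Answer: Final heading: North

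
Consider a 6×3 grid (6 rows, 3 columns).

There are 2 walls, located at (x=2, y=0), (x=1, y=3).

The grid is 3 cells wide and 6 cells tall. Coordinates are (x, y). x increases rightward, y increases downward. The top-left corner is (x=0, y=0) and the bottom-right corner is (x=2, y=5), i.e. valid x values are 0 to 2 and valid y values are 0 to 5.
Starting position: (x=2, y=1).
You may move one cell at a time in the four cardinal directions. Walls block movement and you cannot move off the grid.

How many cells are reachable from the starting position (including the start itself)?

Answer: Reachable cells: 16

Derivation:
BFS flood-fill from (x=2, y=1):
  Distance 0: (x=2, y=1)
  Distance 1: (x=1, y=1), (x=2, y=2)
  Distance 2: (x=1, y=0), (x=0, y=1), (x=1, y=2), (x=2, y=3)
  Distance 3: (x=0, y=0), (x=0, y=2), (x=2, y=4)
  Distance 4: (x=0, y=3), (x=1, y=4), (x=2, y=5)
  Distance 5: (x=0, y=4), (x=1, y=5)
  Distance 6: (x=0, y=5)
Total reachable: 16 (grid has 16 open cells total)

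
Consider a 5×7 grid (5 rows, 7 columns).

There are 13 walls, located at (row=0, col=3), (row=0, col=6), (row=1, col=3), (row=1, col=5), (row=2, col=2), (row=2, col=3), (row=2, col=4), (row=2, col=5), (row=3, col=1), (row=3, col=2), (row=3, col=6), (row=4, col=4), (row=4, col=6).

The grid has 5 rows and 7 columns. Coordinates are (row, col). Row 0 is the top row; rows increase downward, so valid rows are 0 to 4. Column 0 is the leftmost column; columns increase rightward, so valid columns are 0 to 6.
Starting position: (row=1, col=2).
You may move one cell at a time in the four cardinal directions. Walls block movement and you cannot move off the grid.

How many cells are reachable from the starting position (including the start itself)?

Answer: Reachable cells: 17

Derivation:
BFS flood-fill from (row=1, col=2):
  Distance 0: (row=1, col=2)
  Distance 1: (row=0, col=2), (row=1, col=1)
  Distance 2: (row=0, col=1), (row=1, col=0), (row=2, col=1)
  Distance 3: (row=0, col=0), (row=2, col=0)
  Distance 4: (row=3, col=0)
  Distance 5: (row=4, col=0)
  Distance 6: (row=4, col=1)
  Distance 7: (row=4, col=2)
  Distance 8: (row=4, col=3)
  Distance 9: (row=3, col=3)
  Distance 10: (row=3, col=4)
  Distance 11: (row=3, col=5)
  Distance 12: (row=4, col=5)
Total reachable: 17 (grid has 22 open cells total)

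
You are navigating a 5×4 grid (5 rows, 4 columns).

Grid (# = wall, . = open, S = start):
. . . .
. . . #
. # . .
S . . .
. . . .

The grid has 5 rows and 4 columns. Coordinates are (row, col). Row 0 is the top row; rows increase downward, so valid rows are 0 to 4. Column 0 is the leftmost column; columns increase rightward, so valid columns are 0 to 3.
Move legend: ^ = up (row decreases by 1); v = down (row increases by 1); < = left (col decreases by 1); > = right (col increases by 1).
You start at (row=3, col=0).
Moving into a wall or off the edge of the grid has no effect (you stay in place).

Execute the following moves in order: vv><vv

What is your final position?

Start: (row=3, col=0)
  v (down): (row=3, col=0) -> (row=4, col=0)
  v (down): blocked, stay at (row=4, col=0)
  > (right): (row=4, col=0) -> (row=4, col=1)
  < (left): (row=4, col=1) -> (row=4, col=0)
  v (down): blocked, stay at (row=4, col=0)
  v (down): blocked, stay at (row=4, col=0)
Final: (row=4, col=0)

Answer: Final position: (row=4, col=0)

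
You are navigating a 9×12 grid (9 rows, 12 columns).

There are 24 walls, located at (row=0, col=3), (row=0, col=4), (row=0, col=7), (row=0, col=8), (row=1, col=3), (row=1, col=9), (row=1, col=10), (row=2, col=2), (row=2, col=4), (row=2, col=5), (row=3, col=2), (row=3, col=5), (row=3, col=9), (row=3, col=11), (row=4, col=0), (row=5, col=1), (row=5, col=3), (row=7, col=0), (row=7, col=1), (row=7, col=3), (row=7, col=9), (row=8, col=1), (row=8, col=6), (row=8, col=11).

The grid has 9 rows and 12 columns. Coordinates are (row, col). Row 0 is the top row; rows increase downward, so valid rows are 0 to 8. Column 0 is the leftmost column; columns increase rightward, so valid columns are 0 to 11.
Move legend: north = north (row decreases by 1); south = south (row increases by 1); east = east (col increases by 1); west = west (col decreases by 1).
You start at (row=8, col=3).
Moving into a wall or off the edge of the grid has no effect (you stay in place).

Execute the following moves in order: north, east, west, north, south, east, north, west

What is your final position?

Start: (row=8, col=3)
  north (north): blocked, stay at (row=8, col=3)
  east (east): (row=8, col=3) -> (row=8, col=4)
  west (west): (row=8, col=4) -> (row=8, col=3)
  north (north): blocked, stay at (row=8, col=3)
  south (south): blocked, stay at (row=8, col=3)
  east (east): (row=8, col=3) -> (row=8, col=4)
  north (north): (row=8, col=4) -> (row=7, col=4)
  west (west): blocked, stay at (row=7, col=4)
Final: (row=7, col=4)

Answer: Final position: (row=7, col=4)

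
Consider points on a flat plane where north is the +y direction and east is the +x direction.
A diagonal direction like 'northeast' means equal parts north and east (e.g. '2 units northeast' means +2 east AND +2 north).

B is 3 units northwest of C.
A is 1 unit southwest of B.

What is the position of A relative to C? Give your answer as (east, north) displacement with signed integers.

Answer: A is at (east=-4, north=2) relative to C.

Derivation:
Place C at the origin (east=0, north=0).
  B is 3 units northwest of C: delta (east=-3, north=+3); B at (east=-3, north=3).
  A is 1 unit southwest of B: delta (east=-1, north=-1); A at (east=-4, north=2).
Therefore A relative to C: (east=-4, north=2).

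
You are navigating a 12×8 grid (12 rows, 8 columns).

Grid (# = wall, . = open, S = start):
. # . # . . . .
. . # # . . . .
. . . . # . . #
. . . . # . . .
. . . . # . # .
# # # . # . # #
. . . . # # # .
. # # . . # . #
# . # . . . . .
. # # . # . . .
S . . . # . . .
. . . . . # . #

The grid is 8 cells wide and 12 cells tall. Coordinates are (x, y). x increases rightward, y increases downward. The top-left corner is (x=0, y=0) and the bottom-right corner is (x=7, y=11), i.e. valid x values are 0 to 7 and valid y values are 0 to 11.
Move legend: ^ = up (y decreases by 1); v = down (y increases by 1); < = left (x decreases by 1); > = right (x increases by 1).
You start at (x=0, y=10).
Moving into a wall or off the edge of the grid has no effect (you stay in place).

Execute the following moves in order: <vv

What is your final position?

Start: (x=0, y=10)
  < (left): blocked, stay at (x=0, y=10)
  v (down): (x=0, y=10) -> (x=0, y=11)
  v (down): blocked, stay at (x=0, y=11)
Final: (x=0, y=11)

Answer: Final position: (x=0, y=11)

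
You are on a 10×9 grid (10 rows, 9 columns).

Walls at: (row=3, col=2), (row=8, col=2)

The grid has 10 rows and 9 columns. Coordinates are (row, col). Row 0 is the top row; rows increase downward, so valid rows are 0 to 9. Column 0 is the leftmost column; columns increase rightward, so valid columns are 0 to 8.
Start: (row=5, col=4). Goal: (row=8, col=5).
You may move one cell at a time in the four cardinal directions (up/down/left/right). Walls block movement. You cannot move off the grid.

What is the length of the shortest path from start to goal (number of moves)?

BFS from (row=5, col=4) until reaching (row=8, col=5):
  Distance 0: (row=5, col=4)
  Distance 1: (row=4, col=4), (row=5, col=3), (row=5, col=5), (row=6, col=4)
  Distance 2: (row=3, col=4), (row=4, col=3), (row=4, col=5), (row=5, col=2), (row=5, col=6), (row=6, col=3), (row=6, col=5), (row=7, col=4)
  Distance 3: (row=2, col=4), (row=3, col=3), (row=3, col=5), (row=4, col=2), (row=4, col=6), (row=5, col=1), (row=5, col=7), (row=6, col=2), (row=6, col=6), (row=7, col=3), (row=7, col=5), (row=8, col=4)
  Distance 4: (row=1, col=4), (row=2, col=3), (row=2, col=5), (row=3, col=6), (row=4, col=1), (row=4, col=7), (row=5, col=0), (row=5, col=8), (row=6, col=1), (row=6, col=7), (row=7, col=2), (row=7, col=6), (row=8, col=3), (row=8, col=5), (row=9, col=4)  <- goal reached here
One shortest path (4 moves): (row=5, col=4) -> (row=5, col=5) -> (row=6, col=5) -> (row=7, col=5) -> (row=8, col=5)

Answer: Shortest path length: 4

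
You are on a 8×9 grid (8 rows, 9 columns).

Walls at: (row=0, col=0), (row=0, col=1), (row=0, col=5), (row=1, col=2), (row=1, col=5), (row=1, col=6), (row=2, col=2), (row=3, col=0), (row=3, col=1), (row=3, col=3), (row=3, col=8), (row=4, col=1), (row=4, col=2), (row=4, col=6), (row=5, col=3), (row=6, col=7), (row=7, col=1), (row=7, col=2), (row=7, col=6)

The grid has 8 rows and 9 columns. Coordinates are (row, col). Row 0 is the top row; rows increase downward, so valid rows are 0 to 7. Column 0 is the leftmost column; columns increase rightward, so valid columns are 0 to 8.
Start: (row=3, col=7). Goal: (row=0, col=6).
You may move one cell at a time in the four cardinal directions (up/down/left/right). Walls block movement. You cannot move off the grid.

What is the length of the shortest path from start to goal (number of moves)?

BFS from (row=3, col=7) until reaching (row=0, col=6):
  Distance 0: (row=3, col=7)
  Distance 1: (row=2, col=7), (row=3, col=6), (row=4, col=7)
  Distance 2: (row=1, col=7), (row=2, col=6), (row=2, col=8), (row=3, col=5), (row=4, col=8), (row=5, col=7)
  Distance 3: (row=0, col=7), (row=1, col=8), (row=2, col=5), (row=3, col=4), (row=4, col=5), (row=5, col=6), (row=5, col=8)
  Distance 4: (row=0, col=6), (row=0, col=8), (row=2, col=4), (row=4, col=4), (row=5, col=5), (row=6, col=6), (row=6, col=8)  <- goal reached here
One shortest path (4 moves): (row=3, col=7) -> (row=2, col=7) -> (row=1, col=7) -> (row=0, col=7) -> (row=0, col=6)

Answer: Shortest path length: 4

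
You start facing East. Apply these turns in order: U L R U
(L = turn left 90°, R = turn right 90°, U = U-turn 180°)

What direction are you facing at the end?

Answer: Final heading: East

Derivation:
Start: East
  U (U-turn (180°)) -> West
  L (left (90° counter-clockwise)) -> South
  R (right (90° clockwise)) -> West
  U (U-turn (180°)) -> East
Final: East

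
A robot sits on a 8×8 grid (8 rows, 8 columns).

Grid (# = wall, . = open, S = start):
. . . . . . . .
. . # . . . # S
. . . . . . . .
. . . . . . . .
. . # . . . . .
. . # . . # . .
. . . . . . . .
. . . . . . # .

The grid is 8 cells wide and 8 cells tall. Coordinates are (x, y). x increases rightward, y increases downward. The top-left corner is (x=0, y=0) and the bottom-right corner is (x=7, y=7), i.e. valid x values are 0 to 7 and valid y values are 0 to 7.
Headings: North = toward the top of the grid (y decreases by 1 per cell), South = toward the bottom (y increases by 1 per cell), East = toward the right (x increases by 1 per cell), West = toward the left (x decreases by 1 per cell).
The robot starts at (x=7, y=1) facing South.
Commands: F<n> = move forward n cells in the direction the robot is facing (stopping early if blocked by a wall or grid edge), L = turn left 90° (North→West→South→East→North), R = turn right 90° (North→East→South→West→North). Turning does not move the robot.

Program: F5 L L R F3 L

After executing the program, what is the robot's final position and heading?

Start: (x=7, y=1), facing South
  F5: move forward 5, now at (x=7, y=6)
  L: turn left, now facing East
  L: turn left, now facing North
  R: turn right, now facing East
  F3: move forward 0/3 (blocked), now at (x=7, y=6)
  L: turn left, now facing North
Final: (x=7, y=6), facing North

Answer: Final position: (x=7, y=6), facing North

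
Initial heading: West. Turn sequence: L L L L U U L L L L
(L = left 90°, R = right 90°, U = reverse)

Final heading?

Answer: Final heading: West

Derivation:
Start: West
  L (left (90° counter-clockwise)) -> South
  L (left (90° counter-clockwise)) -> East
  L (left (90° counter-clockwise)) -> North
  L (left (90° counter-clockwise)) -> West
  U (U-turn (180°)) -> East
  U (U-turn (180°)) -> West
  L (left (90° counter-clockwise)) -> South
  L (left (90° counter-clockwise)) -> East
  L (left (90° counter-clockwise)) -> North
  L (left (90° counter-clockwise)) -> West
Final: West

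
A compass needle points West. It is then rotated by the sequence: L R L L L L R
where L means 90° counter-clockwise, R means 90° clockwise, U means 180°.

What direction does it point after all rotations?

Start: West
  L (left (90° counter-clockwise)) -> South
  R (right (90° clockwise)) -> West
  L (left (90° counter-clockwise)) -> South
  L (left (90° counter-clockwise)) -> East
  L (left (90° counter-clockwise)) -> North
  L (left (90° counter-clockwise)) -> West
  R (right (90° clockwise)) -> North
Final: North

Answer: Final heading: North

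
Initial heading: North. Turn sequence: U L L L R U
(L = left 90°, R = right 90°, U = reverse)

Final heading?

Answer: Final heading: South

Derivation:
Start: North
  U (U-turn (180°)) -> South
  L (left (90° counter-clockwise)) -> East
  L (left (90° counter-clockwise)) -> North
  L (left (90° counter-clockwise)) -> West
  R (right (90° clockwise)) -> North
  U (U-turn (180°)) -> South
Final: South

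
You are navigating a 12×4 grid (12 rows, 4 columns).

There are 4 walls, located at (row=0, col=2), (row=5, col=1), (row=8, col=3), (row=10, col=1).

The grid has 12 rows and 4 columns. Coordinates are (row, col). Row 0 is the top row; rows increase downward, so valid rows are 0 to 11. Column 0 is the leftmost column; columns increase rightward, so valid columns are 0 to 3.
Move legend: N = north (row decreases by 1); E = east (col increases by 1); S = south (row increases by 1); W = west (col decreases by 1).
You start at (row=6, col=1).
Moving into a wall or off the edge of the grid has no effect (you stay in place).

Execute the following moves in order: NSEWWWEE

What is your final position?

Start: (row=6, col=1)
  N (north): blocked, stay at (row=6, col=1)
  S (south): (row=6, col=1) -> (row=7, col=1)
  E (east): (row=7, col=1) -> (row=7, col=2)
  W (west): (row=7, col=2) -> (row=7, col=1)
  W (west): (row=7, col=1) -> (row=7, col=0)
  W (west): blocked, stay at (row=7, col=0)
  E (east): (row=7, col=0) -> (row=7, col=1)
  E (east): (row=7, col=1) -> (row=7, col=2)
Final: (row=7, col=2)

Answer: Final position: (row=7, col=2)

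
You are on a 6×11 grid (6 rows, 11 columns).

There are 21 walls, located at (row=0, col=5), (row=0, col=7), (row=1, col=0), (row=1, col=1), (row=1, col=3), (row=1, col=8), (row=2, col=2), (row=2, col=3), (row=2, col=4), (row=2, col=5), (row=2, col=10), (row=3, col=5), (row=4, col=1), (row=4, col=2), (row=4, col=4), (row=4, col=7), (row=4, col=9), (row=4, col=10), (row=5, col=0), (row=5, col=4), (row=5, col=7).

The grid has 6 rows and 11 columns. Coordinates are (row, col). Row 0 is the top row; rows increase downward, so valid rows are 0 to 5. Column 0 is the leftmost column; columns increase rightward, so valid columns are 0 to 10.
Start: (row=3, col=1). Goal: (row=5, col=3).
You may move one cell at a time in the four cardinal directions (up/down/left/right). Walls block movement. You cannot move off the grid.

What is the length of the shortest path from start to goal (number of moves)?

BFS from (row=3, col=1) until reaching (row=5, col=3):
  Distance 0: (row=3, col=1)
  Distance 1: (row=2, col=1), (row=3, col=0), (row=3, col=2)
  Distance 2: (row=2, col=0), (row=3, col=3), (row=4, col=0)
  Distance 3: (row=3, col=4), (row=4, col=3)
  Distance 4: (row=5, col=3)  <- goal reached here
One shortest path (4 moves): (row=3, col=1) -> (row=3, col=2) -> (row=3, col=3) -> (row=4, col=3) -> (row=5, col=3)

Answer: Shortest path length: 4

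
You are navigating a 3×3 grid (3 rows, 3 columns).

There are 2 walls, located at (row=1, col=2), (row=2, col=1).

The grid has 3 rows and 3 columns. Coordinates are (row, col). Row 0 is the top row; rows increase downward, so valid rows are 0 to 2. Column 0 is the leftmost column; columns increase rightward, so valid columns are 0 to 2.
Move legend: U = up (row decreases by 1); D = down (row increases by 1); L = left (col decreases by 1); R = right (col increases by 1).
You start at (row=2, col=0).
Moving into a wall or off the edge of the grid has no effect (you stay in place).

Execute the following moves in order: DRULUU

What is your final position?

Answer: Final position: (row=0, col=0)

Derivation:
Start: (row=2, col=0)
  D (down): blocked, stay at (row=2, col=0)
  R (right): blocked, stay at (row=2, col=0)
  U (up): (row=2, col=0) -> (row=1, col=0)
  L (left): blocked, stay at (row=1, col=0)
  U (up): (row=1, col=0) -> (row=0, col=0)
  U (up): blocked, stay at (row=0, col=0)
Final: (row=0, col=0)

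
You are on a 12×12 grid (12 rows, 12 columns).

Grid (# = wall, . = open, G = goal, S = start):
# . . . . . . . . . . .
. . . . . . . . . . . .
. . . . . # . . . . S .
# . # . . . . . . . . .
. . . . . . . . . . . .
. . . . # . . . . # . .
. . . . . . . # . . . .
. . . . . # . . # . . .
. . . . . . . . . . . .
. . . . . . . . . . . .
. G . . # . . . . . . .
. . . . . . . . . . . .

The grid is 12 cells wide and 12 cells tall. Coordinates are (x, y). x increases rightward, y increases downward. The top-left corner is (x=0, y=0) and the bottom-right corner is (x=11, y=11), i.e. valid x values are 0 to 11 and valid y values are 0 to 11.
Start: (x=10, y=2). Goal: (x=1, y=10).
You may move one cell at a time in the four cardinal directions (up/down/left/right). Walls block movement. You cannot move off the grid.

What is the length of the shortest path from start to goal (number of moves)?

BFS from (x=10, y=2) until reaching (x=1, y=10):
  Distance 0: (x=10, y=2)
  Distance 1: (x=10, y=1), (x=9, y=2), (x=11, y=2), (x=10, y=3)
  Distance 2: (x=10, y=0), (x=9, y=1), (x=11, y=1), (x=8, y=2), (x=9, y=3), (x=11, y=3), (x=10, y=4)
  Distance 3: (x=9, y=0), (x=11, y=0), (x=8, y=1), (x=7, y=2), (x=8, y=3), (x=9, y=4), (x=11, y=4), (x=10, y=5)
  Distance 4: (x=8, y=0), (x=7, y=1), (x=6, y=2), (x=7, y=3), (x=8, y=4), (x=11, y=5), (x=10, y=6)
  Distance 5: (x=7, y=0), (x=6, y=1), (x=6, y=3), (x=7, y=4), (x=8, y=5), (x=9, y=6), (x=11, y=6), (x=10, y=7)
  Distance 6: (x=6, y=0), (x=5, y=1), (x=5, y=3), (x=6, y=4), (x=7, y=5), (x=8, y=6), (x=9, y=7), (x=11, y=7), (x=10, y=8)
  Distance 7: (x=5, y=0), (x=4, y=1), (x=4, y=3), (x=5, y=4), (x=6, y=5), (x=9, y=8), (x=11, y=8), (x=10, y=9)
  Distance 8: (x=4, y=0), (x=3, y=1), (x=4, y=2), (x=3, y=3), (x=4, y=4), (x=5, y=5), (x=6, y=6), (x=8, y=8), (x=9, y=9), (x=11, y=9), (x=10, y=10)
  Distance 9: (x=3, y=0), (x=2, y=1), (x=3, y=2), (x=3, y=4), (x=5, y=6), (x=6, y=7), (x=7, y=8), (x=8, y=9), (x=9, y=10), (x=11, y=10), (x=10, y=11)
  Distance 10: (x=2, y=0), (x=1, y=1), (x=2, y=2), (x=2, y=4), (x=3, y=5), (x=4, y=6), (x=7, y=7), (x=6, y=8), (x=7, y=9), (x=8, y=10), (x=9, y=11), (x=11, y=11)
  Distance 11: (x=1, y=0), (x=0, y=1), (x=1, y=2), (x=1, y=4), (x=2, y=5), (x=3, y=6), (x=4, y=7), (x=5, y=8), (x=6, y=9), (x=7, y=10), (x=8, y=11)
  Distance 12: (x=0, y=2), (x=1, y=3), (x=0, y=4), (x=1, y=5), (x=2, y=6), (x=3, y=7), (x=4, y=8), (x=5, y=9), (x=6, y=10), (x=7, y=11)
  Distance 13: (x=0, y=5), (x=1, y=6), (x=2, y=7), (x=3, y=8), (x=4, y=9), (x=5, y=10), (x=6, y=11)
  Distance 14: (x=0, y=6), (x=1, y=7), (x=2, y=8), (x=3, y=9), (x=5, y=11)
  Distance 15: (x=0, y=7), (x=1, y=8), (x=2, y=9), (x=3, y=10), (x=4, y=11)
  Distance 16: (x=0, y=8), (x=1, y=9), (x=2, y=10), (x=3, y=11)
  Distance 17: (x=0, y=9), (x=1, y=10), (x=2, y=11)  <- goal reached here
One shortest path (17 moves): (x=10, y=2) -> (x=9, y=2) -> (x=8, y=2) -> (x=7, y=2) -> (x=6, y=2) -> (x=6, y=3) -> (x=5, y=3) -> (x=4, y=3) -> (x=3, y=3) -> (x=3, y=4) -> (x=2, y=4) -> (x=1, y=4) -> (x=1, y=5) -> (x=1, y=6) -> (x=1, y=7) -> (x=1, y=8) -> (x=1, y=9) -> (x=1, y=10)

Answer: Shortest path length: 17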